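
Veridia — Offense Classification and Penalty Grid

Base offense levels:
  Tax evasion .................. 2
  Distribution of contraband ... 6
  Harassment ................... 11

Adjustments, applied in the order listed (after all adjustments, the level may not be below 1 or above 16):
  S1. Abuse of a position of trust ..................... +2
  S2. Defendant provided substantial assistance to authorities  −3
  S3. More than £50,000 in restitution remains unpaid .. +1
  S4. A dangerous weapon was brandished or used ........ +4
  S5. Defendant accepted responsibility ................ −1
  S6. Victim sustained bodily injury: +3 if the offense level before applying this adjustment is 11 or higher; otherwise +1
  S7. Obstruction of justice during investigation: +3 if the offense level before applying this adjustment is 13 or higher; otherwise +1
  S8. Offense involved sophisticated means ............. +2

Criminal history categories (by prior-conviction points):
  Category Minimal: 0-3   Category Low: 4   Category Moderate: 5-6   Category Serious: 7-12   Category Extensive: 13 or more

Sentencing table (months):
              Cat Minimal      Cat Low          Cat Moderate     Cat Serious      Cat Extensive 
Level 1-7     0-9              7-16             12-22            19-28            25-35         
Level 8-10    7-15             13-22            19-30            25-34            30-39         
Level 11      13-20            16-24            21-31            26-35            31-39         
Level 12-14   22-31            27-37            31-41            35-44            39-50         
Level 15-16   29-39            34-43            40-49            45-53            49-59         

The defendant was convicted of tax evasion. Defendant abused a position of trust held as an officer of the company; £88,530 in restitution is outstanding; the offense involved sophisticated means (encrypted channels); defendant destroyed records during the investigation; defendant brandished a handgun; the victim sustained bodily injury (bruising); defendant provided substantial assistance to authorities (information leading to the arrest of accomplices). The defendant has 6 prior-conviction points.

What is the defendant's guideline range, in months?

Base offense level for tax evasion: 2.
S1 applies: 2 + 2 = 4.
S2 applies: 4 − 3 = 1.
S3 applies: 1 + 1 = 2.
S4 applies: 2 + 4 = 6.
S6 applies (level before this adjustment is 6 < 11, so +1): 6 + 1 = 7.
S7 applies (level before this adjustment is 7 < 13, so +1): 7 + 1 = 8.
S8 applies: 8 + 2 = 10.
Final offense level: 10.
Criminal history: 6 prior points → Category Moderate (5-6).
Level 10 falls in the 8-10 band.
Grid: Level 8-10 × Category Moderate = 19-30 months.

19-30 months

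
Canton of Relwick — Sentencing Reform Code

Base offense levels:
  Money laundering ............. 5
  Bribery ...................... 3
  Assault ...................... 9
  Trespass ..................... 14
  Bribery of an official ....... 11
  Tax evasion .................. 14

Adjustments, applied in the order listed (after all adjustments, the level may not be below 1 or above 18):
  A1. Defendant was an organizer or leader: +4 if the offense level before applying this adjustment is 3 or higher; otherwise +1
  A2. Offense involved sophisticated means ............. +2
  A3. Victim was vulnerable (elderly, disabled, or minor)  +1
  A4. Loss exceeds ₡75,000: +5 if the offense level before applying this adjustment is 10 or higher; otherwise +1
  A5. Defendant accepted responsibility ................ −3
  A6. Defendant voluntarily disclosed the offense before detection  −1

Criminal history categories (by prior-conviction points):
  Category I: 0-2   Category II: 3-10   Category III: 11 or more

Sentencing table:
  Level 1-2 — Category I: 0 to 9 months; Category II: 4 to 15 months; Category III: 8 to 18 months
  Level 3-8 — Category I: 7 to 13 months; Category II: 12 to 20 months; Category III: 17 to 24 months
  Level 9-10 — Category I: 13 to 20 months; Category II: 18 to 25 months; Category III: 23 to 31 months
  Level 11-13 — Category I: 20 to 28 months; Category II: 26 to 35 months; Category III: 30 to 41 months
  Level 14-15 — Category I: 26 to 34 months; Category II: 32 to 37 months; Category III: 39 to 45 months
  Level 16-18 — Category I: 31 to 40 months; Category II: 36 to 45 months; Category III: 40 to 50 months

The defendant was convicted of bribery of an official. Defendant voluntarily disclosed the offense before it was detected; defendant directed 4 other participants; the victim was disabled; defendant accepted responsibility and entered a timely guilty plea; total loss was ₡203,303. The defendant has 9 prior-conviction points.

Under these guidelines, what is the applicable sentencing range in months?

36-45 months

Base offense level for bribery of an official: 11.
A1 applies (level before this adjustment is 11 ≥ 3, so +4): 11 + 4 = 15.
A3 applies: 15 + 1 = 16.
A4 applies (level before this adjustment is 16 ≥ 10, so +5): 16 + 5 = 21.
A5 applies: 21 − 3 = 18.
A6 applies: 18 − 1 = 17.
Final offense level: 17.
Criminal history: 9 prior points → Category II (3-10).
Level 17 falls in the 16-18 band.
Grid: Level 16-18 × Category II = 36-45 months.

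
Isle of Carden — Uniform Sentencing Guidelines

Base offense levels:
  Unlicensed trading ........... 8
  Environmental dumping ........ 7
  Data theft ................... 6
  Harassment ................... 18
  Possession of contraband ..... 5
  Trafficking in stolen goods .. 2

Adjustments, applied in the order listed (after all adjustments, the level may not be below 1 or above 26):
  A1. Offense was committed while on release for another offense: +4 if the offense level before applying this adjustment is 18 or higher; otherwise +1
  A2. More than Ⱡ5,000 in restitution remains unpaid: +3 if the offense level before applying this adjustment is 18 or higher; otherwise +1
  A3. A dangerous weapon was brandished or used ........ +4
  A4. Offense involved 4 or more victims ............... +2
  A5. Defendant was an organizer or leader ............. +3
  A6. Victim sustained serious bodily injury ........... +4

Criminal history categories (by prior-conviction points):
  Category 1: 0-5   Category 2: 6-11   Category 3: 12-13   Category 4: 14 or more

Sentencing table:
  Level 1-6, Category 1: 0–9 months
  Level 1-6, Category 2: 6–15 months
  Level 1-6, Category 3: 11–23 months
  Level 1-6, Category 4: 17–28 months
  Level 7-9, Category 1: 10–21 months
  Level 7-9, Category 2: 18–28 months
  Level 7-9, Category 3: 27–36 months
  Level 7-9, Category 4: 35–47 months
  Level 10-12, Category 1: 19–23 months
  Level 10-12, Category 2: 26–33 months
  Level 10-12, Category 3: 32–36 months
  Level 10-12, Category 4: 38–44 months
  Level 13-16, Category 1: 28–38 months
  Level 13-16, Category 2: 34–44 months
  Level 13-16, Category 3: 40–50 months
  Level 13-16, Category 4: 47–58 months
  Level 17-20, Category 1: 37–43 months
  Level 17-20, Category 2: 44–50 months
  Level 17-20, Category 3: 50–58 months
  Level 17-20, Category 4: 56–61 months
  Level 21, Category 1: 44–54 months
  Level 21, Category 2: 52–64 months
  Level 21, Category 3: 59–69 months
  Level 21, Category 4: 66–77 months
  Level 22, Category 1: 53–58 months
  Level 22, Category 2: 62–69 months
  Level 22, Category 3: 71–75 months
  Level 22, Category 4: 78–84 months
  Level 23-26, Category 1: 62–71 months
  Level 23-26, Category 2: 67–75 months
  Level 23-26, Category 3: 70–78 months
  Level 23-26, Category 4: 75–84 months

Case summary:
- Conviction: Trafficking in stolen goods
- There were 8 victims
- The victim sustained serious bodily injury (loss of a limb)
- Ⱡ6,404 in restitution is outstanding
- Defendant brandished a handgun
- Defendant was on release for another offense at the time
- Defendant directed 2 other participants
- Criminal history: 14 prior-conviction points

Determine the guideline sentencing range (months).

56-61 months

Base offense level for trafficking in stolen goods: 2.
A1 applies (level before this adjustment is 2 < 18, so +1): 2 + 1 = 3.
A2 applies (level before this adjustment is 3 < 18, so +1): 3 + 1 = 4.
A3 applies: 4 + 4 = 8.
A4 applies: 8 + 2 = 10.
A5 applies: 10 + 3 = 13.
A6 applies: 13 + 4 = 17.
Final offense level: 17.
Criminal history: 14 prior points → Category 4 (14+).
Level 17 falls in the 17-20 band.
Grid: Level 17-20 × Category 4 = 56-61 months.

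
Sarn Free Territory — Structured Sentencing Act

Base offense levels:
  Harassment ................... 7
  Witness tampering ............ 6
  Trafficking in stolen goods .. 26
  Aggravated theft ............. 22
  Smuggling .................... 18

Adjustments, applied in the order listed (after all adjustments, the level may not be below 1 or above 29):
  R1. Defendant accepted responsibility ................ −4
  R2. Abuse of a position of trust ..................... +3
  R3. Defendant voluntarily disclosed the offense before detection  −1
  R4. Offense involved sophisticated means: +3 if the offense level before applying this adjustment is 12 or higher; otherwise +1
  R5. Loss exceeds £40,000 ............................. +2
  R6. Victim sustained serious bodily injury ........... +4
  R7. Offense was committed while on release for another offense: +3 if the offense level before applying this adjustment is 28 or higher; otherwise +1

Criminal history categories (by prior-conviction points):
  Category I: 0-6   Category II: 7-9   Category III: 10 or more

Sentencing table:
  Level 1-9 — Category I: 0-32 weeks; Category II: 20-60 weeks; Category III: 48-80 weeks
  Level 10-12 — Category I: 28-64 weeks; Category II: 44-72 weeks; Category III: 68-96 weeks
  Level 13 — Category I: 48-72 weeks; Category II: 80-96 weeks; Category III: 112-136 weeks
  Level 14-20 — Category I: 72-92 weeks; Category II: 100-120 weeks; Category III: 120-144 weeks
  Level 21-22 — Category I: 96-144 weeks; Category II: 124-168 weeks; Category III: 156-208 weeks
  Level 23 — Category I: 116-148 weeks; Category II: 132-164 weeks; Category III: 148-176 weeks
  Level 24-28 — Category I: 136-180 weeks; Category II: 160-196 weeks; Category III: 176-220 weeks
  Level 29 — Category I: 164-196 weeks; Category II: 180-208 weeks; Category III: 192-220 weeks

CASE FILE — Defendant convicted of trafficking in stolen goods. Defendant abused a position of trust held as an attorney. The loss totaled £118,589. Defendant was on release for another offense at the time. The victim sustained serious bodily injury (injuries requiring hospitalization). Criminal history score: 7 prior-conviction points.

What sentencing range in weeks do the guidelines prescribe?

Base offense level for trafficking in stolen goods: 26.
R1 does not apply.
R2 applies: 26 + 3 = 29.
R3 does not apply.
R4 does not apply.
R5 applies: 29 + 2 = 31.
R6 applies: 31 + 4 = 35.
R7 applies (level before this adjustment is 35 ≥ 28, so +3): 35 + 3 = 38.
Level 38 exceeds the maximum of 29; capped at 29.
Final offense level: 29.
Criminal history: 7 prior points → Category II (7-9).
Level 29 falls in the 29 band.
Grid: Level 29 × Category II = 180-208 weeks.

180-208 weeks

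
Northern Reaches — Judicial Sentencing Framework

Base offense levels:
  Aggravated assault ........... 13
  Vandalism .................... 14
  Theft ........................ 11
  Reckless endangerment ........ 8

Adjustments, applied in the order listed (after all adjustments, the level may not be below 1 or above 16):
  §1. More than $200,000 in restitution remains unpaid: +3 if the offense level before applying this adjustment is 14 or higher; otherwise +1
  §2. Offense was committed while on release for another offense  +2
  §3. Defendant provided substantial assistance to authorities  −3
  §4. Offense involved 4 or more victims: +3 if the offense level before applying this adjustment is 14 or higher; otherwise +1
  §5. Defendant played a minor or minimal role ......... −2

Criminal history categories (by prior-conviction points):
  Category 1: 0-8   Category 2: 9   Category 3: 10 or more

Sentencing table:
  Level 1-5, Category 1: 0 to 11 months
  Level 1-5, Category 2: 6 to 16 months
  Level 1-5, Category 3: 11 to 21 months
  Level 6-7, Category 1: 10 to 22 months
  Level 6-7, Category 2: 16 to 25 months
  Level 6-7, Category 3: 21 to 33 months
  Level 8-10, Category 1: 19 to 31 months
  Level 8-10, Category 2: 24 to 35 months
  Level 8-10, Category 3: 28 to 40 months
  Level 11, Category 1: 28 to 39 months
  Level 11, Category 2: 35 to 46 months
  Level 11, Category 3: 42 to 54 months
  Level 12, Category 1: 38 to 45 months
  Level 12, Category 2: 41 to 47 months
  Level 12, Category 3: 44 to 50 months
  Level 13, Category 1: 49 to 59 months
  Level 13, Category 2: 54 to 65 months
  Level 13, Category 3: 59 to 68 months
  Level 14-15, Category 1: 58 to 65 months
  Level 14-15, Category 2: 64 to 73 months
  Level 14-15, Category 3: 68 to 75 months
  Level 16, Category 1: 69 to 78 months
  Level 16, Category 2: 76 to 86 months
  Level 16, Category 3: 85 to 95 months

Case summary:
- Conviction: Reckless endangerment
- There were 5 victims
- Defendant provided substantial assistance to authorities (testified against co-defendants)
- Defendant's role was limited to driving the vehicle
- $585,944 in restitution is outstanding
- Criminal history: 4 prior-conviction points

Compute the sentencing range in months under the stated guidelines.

Base offense level for reckless endangerment: 8.
§1 applies (level before this adjustment is 8 < 14, so +1): 8 + 1 = 9.
§2 does not apply.
§3 applies: 9 − 3 = 6.
§4 applies (level before this adjustment is 6 < 14, so +1): 6 + 1 = 7.
§5 applies: 7 − 2 = 5.
Final offense level: 5.
Criminal history: 4 prior points → Category 1 (0-8).
Level 5 falls in the 1-5 band.
Grid: Level 1-5 × Category 1 = 0-11 months.

0-11 months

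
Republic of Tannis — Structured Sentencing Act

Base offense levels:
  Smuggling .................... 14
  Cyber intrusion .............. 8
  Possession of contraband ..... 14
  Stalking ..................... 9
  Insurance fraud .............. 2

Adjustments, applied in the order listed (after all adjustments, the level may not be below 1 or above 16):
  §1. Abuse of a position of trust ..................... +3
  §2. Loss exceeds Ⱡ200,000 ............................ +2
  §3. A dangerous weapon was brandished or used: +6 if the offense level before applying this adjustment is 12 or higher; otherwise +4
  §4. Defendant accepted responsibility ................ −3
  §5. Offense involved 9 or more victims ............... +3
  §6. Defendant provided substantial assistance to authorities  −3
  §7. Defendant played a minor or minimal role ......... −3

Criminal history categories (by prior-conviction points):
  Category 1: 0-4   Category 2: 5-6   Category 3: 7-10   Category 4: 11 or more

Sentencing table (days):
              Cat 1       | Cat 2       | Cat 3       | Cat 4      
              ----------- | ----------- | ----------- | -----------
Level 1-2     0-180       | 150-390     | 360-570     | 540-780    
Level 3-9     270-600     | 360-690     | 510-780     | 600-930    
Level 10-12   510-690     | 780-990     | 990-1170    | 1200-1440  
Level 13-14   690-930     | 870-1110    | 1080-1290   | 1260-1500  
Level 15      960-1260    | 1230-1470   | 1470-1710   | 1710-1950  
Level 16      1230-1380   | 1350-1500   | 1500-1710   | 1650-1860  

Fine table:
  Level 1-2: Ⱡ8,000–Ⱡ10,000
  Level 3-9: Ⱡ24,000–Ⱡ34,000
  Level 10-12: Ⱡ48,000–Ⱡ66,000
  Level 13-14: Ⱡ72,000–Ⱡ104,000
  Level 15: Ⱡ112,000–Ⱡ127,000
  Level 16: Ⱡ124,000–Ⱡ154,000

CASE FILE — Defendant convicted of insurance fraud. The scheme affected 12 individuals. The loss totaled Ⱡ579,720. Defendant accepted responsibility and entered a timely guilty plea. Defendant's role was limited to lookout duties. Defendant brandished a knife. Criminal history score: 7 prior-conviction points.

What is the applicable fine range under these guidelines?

Ⱡ24,000–Ⱡ34,000

Base offense level for insurance fraud: 2.
§2 applies: 2 + 2 = 4.
§3 applies (level before this adjustment is 4 < 12, so +4): 4 + 4 = 8.
§4 applies: 8 − 3 = 5.
§5 applies: 5 + 3 = 8.
§7 applies: 8 − 3 = 5.
Final offense level: 5.
Level 5 falls in the 3-9 band.
Fine table: Level 3-9 → Ⱡ24,000–Ⱡ34,000.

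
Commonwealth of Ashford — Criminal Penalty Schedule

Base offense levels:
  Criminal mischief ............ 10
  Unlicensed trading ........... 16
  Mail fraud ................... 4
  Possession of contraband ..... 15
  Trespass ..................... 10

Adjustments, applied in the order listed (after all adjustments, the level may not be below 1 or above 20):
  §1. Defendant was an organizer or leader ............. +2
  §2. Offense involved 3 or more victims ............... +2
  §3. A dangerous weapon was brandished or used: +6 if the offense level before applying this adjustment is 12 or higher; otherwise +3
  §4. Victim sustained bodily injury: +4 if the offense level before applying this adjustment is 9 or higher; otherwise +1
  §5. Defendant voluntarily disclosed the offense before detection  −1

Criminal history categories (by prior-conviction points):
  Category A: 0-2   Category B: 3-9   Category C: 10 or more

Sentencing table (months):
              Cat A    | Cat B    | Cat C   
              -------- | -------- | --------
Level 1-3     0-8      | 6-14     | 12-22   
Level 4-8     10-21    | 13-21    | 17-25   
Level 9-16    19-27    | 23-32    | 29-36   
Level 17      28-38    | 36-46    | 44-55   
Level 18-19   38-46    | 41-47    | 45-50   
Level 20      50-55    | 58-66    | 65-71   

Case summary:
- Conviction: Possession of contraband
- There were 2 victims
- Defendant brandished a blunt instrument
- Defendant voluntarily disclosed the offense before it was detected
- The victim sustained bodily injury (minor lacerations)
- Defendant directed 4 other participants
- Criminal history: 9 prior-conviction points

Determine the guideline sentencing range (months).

58-66 months

Base offense level for possession of contraband: 15.
§1 applies: 15 + 2 = 17.
§3 applies (level before this adjustment is 17 ≥ 12, so +6): 17 + 6 = 23.
§4 applies (level before this adjustment is 23 ≥ 9, so +4): 23 + 4 = 27.
§5 applies: 27 − 1 = 26.
Level 26 exceeds the maximum of 20; capped at 20.
Final offense level: 20.
Criminal history: 9 prior points → Category B (3-9).
Level 20 falls in the 20 band.
Grid: Level 20 × Category B = 58-66 months.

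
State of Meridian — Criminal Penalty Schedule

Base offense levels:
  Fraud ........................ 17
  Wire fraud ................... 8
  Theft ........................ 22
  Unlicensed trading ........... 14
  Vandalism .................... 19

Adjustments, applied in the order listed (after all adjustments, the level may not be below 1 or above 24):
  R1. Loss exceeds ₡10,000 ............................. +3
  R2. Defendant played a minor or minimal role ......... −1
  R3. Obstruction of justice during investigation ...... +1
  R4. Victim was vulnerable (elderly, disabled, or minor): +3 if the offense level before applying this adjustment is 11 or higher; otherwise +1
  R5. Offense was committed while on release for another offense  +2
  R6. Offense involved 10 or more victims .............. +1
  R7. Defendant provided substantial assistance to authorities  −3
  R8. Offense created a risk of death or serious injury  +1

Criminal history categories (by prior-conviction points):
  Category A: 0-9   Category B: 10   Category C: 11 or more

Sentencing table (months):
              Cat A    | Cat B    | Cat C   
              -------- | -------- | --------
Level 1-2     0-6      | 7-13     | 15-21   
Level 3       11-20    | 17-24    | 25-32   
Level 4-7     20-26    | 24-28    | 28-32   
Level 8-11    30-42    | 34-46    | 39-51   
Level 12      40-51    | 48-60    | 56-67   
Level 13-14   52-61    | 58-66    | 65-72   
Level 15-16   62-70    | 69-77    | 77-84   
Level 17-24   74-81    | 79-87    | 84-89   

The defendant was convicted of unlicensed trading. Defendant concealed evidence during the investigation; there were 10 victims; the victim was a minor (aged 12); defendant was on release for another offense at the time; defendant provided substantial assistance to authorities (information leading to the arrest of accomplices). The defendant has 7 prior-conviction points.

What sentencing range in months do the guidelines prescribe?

Base offense level for unlicensed trading: 14.
R3 applies: 14 + 1 = 15.
R4 applies (level before this adjustment is 15 ≥ 11, so +3): 15 + 3 = 18.
R5 applies: 18 + 2 = 20.
R6 applies: 20 + 1 = 21.
R7 applies: 21 − 3 = 18.
Final offense level: 18.
Criminal history: 7 prior points → Category A (0-9).
Level 18 falls in the 17-24 band.
Grid: Level 17-24 × Category A = 74-81 months.

74-81 months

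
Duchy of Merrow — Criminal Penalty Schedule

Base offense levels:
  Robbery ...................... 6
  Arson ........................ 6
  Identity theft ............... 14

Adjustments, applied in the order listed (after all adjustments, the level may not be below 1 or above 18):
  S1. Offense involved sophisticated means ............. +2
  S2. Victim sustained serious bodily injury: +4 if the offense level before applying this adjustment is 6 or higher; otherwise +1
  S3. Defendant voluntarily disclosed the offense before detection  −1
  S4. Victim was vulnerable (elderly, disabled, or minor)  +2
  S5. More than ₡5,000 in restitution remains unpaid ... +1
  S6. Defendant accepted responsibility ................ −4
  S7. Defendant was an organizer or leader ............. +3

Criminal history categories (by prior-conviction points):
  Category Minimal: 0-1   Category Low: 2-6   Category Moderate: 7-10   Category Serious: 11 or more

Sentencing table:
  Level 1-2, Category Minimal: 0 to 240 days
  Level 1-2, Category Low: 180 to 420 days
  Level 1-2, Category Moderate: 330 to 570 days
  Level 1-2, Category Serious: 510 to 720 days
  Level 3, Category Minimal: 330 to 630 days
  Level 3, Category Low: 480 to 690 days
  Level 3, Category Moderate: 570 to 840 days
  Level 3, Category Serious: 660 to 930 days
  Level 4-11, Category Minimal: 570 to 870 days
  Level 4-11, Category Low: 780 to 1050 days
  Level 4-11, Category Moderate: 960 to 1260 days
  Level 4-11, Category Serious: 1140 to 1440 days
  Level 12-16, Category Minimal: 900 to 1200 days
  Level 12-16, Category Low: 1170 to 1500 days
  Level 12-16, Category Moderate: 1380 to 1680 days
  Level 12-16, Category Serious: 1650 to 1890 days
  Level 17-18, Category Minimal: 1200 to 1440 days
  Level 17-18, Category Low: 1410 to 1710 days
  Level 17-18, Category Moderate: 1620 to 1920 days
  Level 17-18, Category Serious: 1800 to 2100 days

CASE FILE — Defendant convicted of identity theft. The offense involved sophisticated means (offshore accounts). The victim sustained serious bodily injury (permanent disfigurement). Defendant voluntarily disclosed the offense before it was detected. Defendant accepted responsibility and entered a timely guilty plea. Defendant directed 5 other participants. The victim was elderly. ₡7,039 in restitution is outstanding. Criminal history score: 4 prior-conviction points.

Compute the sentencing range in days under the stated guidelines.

Base offense level for identity theft: 14.
S1 applies: 14 + 2 = 16.
S2 applies (level before this adjustment is 16 ≥ 6, so +4): 16 + 4 = 20.
S3 applies: 20 − 1 = 19.
S4 applies: 19 + 2 = 21.
S5 applies: 21 + 1 = 22.
S6 applies: 22 − 4 = 18.
S7 applies: 18 + 3 = 21.
Level 21 exceeds the maximum of 18; capped at 18.
Final offense level: 18.
Criminal history: 4 prior points → Category Low (2-6).
Level 18 falls in the 17-18 band.
Grid: Level 17-18 × Category Low = 1410-1710 days.

1410-1710 days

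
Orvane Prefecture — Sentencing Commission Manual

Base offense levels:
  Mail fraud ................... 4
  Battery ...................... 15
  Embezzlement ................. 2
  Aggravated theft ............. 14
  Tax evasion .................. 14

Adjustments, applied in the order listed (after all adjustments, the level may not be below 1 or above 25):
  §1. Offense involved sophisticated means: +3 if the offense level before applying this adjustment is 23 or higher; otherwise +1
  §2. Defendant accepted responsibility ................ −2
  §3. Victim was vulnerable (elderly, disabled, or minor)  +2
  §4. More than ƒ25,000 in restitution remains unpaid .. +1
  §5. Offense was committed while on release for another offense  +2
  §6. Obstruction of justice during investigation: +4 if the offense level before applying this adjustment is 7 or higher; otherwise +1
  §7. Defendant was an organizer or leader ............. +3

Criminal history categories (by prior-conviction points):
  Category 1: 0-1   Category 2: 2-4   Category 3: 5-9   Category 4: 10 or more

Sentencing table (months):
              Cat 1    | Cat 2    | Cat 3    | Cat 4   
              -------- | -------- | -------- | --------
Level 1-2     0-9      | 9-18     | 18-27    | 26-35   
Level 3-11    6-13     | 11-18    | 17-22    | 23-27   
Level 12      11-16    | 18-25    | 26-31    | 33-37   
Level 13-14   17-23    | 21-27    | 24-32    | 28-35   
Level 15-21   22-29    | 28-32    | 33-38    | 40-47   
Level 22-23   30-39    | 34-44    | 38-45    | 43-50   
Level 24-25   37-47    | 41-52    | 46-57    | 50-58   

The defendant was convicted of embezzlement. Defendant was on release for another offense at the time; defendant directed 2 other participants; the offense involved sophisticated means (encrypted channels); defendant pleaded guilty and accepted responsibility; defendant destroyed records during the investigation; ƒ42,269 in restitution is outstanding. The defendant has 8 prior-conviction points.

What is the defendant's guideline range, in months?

Base offense level for embezzlement: 2.
§1 applies (level before this adjustment is 2 < 23, so +1): 2 + 1 = 3.
§2 applies: 3 − 2 = 1.
§4 applies: 1 + 1 = 2.
§5 applies: 2 + 2 = 4.
§6 applies (level before this adjustment is 4 < 7, so +1): 4 + 1 = 5.
§7 applies: 5 + 3 = 8.
Final offense level: 8.
Criminal history: 8 prior points → Category 3 (5-9).
Level 8 falls in the 3-11 band.
Grid: Level 3-11 × Category 3 = 17-22 months.

17-22 months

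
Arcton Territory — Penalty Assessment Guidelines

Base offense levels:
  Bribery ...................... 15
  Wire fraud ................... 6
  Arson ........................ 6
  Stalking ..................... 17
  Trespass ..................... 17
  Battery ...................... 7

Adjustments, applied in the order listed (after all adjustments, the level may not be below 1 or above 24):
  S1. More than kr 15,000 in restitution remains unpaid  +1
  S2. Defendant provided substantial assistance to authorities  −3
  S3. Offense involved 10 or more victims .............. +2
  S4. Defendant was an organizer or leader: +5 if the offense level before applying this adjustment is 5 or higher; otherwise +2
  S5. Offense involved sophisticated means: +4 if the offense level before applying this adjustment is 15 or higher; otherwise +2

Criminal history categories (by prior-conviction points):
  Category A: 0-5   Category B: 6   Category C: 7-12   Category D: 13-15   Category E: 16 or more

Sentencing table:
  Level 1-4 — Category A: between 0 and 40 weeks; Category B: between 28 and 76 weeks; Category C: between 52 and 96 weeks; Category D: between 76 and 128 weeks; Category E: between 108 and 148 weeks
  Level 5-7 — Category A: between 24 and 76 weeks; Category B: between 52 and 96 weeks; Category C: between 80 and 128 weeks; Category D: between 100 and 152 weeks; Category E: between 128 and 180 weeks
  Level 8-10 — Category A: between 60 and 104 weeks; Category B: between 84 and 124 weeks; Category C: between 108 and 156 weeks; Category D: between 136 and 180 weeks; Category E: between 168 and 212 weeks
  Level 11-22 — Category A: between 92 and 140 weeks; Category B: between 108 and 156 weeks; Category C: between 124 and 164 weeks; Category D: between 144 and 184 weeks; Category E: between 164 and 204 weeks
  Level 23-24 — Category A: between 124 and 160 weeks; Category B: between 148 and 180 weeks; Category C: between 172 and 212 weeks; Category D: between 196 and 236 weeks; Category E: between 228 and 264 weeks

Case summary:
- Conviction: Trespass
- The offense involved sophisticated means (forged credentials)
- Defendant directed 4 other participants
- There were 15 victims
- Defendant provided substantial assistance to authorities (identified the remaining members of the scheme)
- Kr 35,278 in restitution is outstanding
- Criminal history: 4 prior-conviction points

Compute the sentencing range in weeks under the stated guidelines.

Base offense level for trespass: 17.
S1 applies: 17 + 1 = 18.
S2 applies: 18 − 3 = 15.
S3 applies: 15 + 2 = 17.
S4 applies (level before this adjustment is 17 ≥ 5, so +5): 17 + 5 = 22.
S5 applies (level before this adjustment is 22 ≥ 15, so +4): 22 + 4 = 26.
Level 26 exceeds the maximum of 24; capped at 24.
Final offense level: 24.
Criminal history: 4 prior points → Category A (0-5).
Level 24 falls in the 23-24 band.
Grid: Level 23-24 × Category A = 124-160 weeks.

124-160 weeks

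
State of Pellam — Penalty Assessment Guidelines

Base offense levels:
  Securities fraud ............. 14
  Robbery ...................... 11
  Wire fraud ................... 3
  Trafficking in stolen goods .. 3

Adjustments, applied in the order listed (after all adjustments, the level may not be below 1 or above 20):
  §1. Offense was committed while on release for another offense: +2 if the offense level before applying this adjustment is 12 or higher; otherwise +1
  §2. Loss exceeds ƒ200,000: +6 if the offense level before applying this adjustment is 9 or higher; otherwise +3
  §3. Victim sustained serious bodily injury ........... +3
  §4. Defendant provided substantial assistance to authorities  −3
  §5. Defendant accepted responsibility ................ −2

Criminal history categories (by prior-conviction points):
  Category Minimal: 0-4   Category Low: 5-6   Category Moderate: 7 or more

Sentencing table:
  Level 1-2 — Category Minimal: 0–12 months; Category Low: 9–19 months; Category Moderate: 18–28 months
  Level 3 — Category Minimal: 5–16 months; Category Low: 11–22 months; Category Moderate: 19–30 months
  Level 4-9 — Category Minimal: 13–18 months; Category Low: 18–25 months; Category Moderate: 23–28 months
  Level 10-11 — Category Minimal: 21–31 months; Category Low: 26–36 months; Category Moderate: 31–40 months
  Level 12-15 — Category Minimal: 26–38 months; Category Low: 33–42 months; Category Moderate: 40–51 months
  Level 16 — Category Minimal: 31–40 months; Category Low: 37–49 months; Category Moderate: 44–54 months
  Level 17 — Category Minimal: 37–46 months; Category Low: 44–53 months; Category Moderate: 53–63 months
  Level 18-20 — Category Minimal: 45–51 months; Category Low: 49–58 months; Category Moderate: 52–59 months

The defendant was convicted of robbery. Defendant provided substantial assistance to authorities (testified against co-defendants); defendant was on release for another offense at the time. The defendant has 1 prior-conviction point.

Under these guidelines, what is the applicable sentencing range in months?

13-18 months

Base offense level for robbery: 11.
§1 applies (level before this adjustment is 11 < 12, so +1): 11 + 1 = 12.
§2 does not apply.
§3 does not apply.
§4 applies: 12 − 3 = 9.
§5 does not apply.
Final offense level: 9.
Criminal history: 1 prior point → Category Minimal (0-4).
Level 9 falls in the 4-9 band.
Grid: Level 4-9 × Category Minimal = 13-18 months.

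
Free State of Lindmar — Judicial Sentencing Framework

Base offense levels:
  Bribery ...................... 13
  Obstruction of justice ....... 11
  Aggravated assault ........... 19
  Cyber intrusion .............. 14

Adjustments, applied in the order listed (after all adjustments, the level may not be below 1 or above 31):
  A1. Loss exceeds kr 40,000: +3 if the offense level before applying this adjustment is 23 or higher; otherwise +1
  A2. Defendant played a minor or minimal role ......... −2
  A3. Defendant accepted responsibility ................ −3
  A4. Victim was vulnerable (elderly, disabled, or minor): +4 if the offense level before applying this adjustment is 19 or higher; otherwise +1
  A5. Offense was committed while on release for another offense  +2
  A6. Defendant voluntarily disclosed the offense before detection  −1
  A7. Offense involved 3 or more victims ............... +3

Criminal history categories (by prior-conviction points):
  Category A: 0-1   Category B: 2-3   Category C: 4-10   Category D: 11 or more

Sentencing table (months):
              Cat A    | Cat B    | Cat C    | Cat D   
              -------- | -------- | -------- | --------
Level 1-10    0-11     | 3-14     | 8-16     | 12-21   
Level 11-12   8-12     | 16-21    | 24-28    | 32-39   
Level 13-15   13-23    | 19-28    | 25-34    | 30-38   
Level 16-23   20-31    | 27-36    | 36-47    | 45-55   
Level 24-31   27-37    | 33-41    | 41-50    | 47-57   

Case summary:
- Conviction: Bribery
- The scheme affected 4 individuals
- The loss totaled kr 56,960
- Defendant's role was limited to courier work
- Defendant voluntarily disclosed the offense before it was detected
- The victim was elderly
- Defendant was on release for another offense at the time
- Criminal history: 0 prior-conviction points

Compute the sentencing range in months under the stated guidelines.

20-31 months

Base offense level for bribery: 13.
A1 applies (level before this adjustment is 13 < 23, so +1): 13 + 1 = 14.
A2 applies: 14 − 2 = 12.
A3 does not apply.
A4 applies (level before this adjustment is 12 < 19, so +1): 12 + 1 = 13.
A5 applies: 13 + 2 = 15.
A6 applies: 15 − 1 = 14.
A7 applies: 14 + 3 = 17.
Final offense level: 17.
Criminal history: 0 prior points → Category A (0-1).
Level 17 falls in the 16-23 band.
Grid: Level 16-23 × Category A = 20-31 months.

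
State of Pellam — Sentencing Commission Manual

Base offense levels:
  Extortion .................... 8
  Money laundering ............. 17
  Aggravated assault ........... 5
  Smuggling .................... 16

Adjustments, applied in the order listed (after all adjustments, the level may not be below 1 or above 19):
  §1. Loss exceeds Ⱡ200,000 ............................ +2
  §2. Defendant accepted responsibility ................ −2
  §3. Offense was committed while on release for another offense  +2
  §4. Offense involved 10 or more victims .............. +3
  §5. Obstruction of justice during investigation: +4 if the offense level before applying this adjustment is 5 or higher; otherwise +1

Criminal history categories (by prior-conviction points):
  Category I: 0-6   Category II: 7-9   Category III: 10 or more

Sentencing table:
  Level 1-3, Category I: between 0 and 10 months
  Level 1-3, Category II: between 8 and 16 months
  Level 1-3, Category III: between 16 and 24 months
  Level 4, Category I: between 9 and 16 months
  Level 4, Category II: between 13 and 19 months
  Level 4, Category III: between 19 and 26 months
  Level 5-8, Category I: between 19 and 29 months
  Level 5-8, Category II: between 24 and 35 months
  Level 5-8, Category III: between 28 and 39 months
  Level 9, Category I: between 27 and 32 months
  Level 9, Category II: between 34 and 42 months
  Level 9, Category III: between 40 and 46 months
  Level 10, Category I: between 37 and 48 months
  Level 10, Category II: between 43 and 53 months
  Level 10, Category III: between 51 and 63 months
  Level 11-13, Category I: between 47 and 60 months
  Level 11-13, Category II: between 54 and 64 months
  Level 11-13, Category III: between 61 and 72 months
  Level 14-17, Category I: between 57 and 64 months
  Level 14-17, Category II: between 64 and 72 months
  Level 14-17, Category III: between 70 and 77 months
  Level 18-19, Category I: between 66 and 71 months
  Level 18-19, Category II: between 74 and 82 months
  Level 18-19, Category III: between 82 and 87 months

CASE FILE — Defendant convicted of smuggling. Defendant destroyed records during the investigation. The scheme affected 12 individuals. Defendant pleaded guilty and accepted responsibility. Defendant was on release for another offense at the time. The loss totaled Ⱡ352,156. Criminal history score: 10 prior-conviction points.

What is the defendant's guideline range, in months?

Base offense level for smuggling: 16.
§1 applies: 16 + 2 = 18.
§2 applies: 18 − 2 = 16.
§3 applies: 16 + 2 = 18.
§4 applies: 18 + 3 = 21.
§5 applies (level before this adjustment is 21 ≥ 5, so +4): 21 + 4 = 25.
Level 25 exceeds the maximum of 19; capped at 19.
Final offense level: 19.
Criminal history: 10 prior points → Category III (10+).
Level 19 falls in the 18-19 band.
Grid: Level 18-19 × Category III = 82-87 months.

82-87 months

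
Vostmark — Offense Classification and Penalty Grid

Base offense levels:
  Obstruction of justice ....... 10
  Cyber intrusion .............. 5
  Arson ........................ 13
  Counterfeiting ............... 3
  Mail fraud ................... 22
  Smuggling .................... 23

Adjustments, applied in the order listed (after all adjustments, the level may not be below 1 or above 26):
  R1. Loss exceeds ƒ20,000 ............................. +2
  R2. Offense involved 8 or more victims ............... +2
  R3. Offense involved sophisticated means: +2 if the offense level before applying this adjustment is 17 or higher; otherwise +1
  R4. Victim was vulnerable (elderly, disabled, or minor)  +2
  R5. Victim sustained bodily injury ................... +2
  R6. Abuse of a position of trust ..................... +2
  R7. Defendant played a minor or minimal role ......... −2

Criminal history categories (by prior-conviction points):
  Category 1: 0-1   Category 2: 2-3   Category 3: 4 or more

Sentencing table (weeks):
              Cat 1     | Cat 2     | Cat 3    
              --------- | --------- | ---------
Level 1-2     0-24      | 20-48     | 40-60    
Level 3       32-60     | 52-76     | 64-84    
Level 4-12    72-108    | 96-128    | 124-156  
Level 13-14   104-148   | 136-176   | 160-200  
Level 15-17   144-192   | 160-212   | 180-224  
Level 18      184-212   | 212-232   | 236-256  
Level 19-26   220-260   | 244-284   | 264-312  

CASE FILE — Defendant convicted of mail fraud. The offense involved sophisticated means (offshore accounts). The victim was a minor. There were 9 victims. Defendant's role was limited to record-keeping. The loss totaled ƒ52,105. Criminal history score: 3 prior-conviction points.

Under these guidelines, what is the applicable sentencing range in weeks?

244-284 weeks

Base offense level for mail fraud: 22.
R1 applies: 22 + 2 = 24.
R2 applies: 24 + 2 = 26.
R3 applies (level before this adjustment is 26 ≥ 17, so +2): 26 + 2 = 28.
R4 applies: 28 + 2 = 30.
R5 does not apply.
R7 applies: 30 − 2 = 28.
Level 28 exceeds the maximum of 26; capped at 26.
Final offense level: 26.
Criminal history: 3 prior points → Category 2 (2-3).
Level 26 falls in the 19-26 band.
Grid: Level 19-26 × Category 2 = 244-284 weeks.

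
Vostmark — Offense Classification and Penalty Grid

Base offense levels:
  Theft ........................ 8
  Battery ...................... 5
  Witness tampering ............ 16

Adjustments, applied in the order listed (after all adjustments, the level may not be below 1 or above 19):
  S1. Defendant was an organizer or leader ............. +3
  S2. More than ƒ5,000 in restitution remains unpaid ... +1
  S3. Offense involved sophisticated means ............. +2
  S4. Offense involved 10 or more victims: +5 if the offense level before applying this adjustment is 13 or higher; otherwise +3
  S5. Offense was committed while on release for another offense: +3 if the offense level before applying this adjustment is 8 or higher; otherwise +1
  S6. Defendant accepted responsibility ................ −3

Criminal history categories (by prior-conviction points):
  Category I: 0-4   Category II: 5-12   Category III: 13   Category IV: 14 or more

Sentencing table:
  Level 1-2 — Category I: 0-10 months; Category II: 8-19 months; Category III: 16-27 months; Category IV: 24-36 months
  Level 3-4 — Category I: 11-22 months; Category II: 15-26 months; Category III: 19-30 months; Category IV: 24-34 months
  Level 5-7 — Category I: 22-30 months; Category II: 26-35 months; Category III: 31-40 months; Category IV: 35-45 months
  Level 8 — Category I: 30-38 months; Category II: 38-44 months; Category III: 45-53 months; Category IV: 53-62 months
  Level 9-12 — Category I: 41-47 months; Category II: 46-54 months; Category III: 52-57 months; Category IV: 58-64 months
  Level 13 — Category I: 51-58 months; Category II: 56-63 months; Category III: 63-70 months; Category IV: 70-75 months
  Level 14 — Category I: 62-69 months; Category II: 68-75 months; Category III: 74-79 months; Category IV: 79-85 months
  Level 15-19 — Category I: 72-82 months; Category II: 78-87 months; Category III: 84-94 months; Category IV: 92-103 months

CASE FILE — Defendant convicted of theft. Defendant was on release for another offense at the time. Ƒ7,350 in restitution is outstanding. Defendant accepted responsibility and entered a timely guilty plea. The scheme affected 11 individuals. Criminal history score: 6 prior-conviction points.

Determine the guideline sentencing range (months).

Base offense level for theft: 8.
S2 applies: 8 + 1 = 9.
S3 does not apply.
S4 applies (level before this adjustment is 9 < 13, so +3): 9 + 3 = 12.
S5 applies (level before this adjustment is 12 ≥ 8, so +3): 12 + 3 = 15.
S6 applies: 15 − 3 = 12.
Final offense level: 12.
Criminal history: 6 prior points → Category II (5-12).
Level 12 falls in the 9-12 band.
Grid: Level 9-12 × Category II = 46-54 months.

46-54 months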